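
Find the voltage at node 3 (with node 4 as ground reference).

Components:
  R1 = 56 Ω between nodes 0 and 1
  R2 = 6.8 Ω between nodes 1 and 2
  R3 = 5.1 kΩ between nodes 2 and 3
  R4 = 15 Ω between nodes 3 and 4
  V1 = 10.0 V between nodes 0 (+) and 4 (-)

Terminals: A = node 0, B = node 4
Nodal analysis, taking node 4 as the 0 V reference.
Source V1 fixes V_0 = 10 V.
KCL at each unknown node (sum of currents leaving = 0; resistances in Ω):
  Node 1: (V_1 - 10)/56 + (V_1 - V_2)/6.8 = 0
  Node 2: (V_2 - V_1)/6.8 + (V_2 - V_3)/5100 = 0
  Node 3: (V_3 - V_2)/5100 + (V_3 - 0)/15 = 0
Collecting terms (coefficients in siemens):
  0.1649·V_1 - 0.1471·V_2 = 0.1786
  0.1473·V_2 - 0.1471·V_1 - 0.0001961·V_3 = 0
  0.06686·V_3 - 0.0001961·V_2 = 0
Solving these 3 simultaneous equations (Gaussian elimination) gives:
  V_1 = 9.892 V, V_2 = 9.879 V, V_3 = 0.02897 V
The requested potential is V_3 = 0.02897 V.

Final answer: V_3 = 0.02897 V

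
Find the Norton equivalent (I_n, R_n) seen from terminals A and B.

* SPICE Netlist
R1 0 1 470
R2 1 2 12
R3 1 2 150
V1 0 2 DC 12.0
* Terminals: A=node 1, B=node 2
Find the Thévenin equivalent first; then I_n = V_th/R_th and R_n = R_th.
Step 1 — V_th is the open-circuit voltage V_A - V_B (nothing connected across the terminals).
Nodal analysis, taking node 2 as the 0 V reference.
Source V1 fixes V_0 = 12 V.
KCL at each unknown node (sum of currents leaving = 0; resistances in Ω):
  Node 1: (V_1 - 12)/470 + (V_1 - 0)/12 + (V_1 - 0)/150 = 0
Collecting terms: 0.09213 × V_1 = 0.02553  =>  V_1 = 0.2771 V
V_th = V_1 - V_2 = 0.2771 - 0 = 0.2771 V
Step 2 — R_th: zero the source — replace V1 by a short circuit (node 2 merges into node 0) — and find the resistance seen between A (node 1) and B (node 0).
Reduce the network between node 1 (A) and node 0 (B) by series/parallel combination:
  Rp1 = R1 ‖ R2 ‖ R3 (parallel, all between nodes 0 and 1) = 1/(1/470 + 1/12 + 1/150) = 10.85 Ω
R_th = 10.85 Ω
I_n = V_th/R_th = 0.2771/10.85 = 0.02553 A, and R_n = R_th = 10.85 Ω

Final answer: I_n = 0.02553 A, R_n = 10.85 Ω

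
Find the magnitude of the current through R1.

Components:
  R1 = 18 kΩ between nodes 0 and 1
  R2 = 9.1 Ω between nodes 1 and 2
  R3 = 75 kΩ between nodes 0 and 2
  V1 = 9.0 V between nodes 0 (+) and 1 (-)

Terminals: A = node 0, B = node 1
Nodal analysis, taking node 1 as the 0 V reference.
Source V1 fixes V_0 = 9 V.
KCL at each unknown node (sum of currents leaving = 0; resistances in Ω):
  Node 2: (V_2 - 0)/9.1 + (V_2 - 9)/75000 = 0
Collecting terms: 0.1099 × V_2 = 0.00012  =>  V_2 = 0.001092 V
I_R1 = (V_0 - V_1)/R1 = (9 - 0)/18000 = 0.0005 A
|I_R1| = 0.0005 A

Final answer: |I_R1| = 0.0005 A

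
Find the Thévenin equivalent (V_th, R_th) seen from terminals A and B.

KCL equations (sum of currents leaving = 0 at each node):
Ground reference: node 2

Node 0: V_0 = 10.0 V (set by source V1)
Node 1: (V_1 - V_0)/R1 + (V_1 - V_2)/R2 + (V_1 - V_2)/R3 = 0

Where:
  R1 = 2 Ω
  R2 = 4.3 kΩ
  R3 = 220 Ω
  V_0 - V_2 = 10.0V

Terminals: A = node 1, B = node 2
Step 1 — V_th is the open-circuit voltage V_A - V_B (nothing connected across the terminals).
Nodal analysis, taking node 2 as the 0 V reference.
Source V1 fixes V_0 = 10 V.
KCL at each unknown node (sum of currents leaving = 0; resistances in Ω):
  Node 1: (V_1 - 10)/2 + (V_1 - 0)/4300 + (V_1 - 0)/220 = 0
Collecting terms: 0.5048 × V_1 = 5  =>  V_1 = 9.905 V
V_th = V_1 - V_2 = 9.905 - 0 = 9.905 V
Step 2 — R_th: zero the source — replace V1 by a short circuit (node 2 merges into node 0) — and find the resistance seen between A (node 1) and B (node 0).
Reduce the network between node 1 (A) and node 0 (B) by series/parallel combination:
  Rp1 = R1 ‖ R2 ‖ R3 (parallel, all between nodes 0 and 1) = 1/(1/2 + 1/4300 + 1/220) = 1.981 Ω
R_th = 1.981 Ω

Final answer: V_th = 9.905 V, R_th = 1.981 Ω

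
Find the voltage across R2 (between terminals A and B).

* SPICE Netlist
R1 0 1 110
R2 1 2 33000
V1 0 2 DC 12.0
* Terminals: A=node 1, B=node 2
R1 and R2 are in series across V1 (node 0 → node 1 → node 2), and the output A–B is taken across R2, so this is a voltage divider.
Series current: I = V1/(R1 + R2) = 12/(110 + 33000) = 12/33110 = 0.0003624 A
V_R2 = I × R2 = V1 × R2/(R1 + R2) = 12 × 33000/33110 = 11.96 V

Final answer: 11.96 V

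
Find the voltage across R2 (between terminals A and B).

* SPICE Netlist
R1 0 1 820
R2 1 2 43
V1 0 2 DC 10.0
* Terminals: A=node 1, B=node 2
R1 and R2 are in series across V1 (node 0 → node 1 → node 2), and the output A–B is taken across R2, so this is a voltage divider.
Series current: I = V1/(R1 + R2) = 10/(820 + 43) = 10/863 = 0.01159 A
V_R2 = I × R2 = V1 × R2/(R1 + R2) = 10 × 43/863 = 0.4983 V

Final answer: 0.4983 V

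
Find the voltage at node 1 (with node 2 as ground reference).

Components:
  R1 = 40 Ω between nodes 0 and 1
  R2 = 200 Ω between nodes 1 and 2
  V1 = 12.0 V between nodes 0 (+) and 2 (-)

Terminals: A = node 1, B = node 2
Nodal analysis, taking node 2 as the 0 V reference.
Source V1 fixes V_0 = 12 V.
KCL at each unknown node (sum of currents leaving = 0; resistances in Ω):
  Node 1: (V_1 - 12)/40 + (V_1 - 0)/200 = 0
Collecting terms: 0.03 × V_1 = 0.3  =>  V_1 = 10 V
The requested potential is V_1 = 10 V.

Final answer: V_1 = 10 V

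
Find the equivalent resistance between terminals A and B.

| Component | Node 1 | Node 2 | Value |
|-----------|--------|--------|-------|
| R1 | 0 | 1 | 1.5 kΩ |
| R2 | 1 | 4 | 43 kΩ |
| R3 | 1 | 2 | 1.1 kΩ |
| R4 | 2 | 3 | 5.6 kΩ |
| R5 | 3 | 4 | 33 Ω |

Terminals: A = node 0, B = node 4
Reduce the network between node 0 (A) and node 4 (B) by series/parallel combination:
  Rs1 = R3 + R4 (series, joined only at node 2) = 1100 + 5600 = 6700 Ω
  Rs2 = R5 + Rs1 (series, joined only at node 3) = 33 + 6700 = 6733 Ω
  Rp1 = R2 ‖ Rs2 (parallel, both between nodes 1 and 4) = 1/(1/43000 + 1/6733) = 5821 Ω
  Rs3 = R1 + Rp1 (series, joined only at node 1) = 1500 + 5821 = 7321 Ω
R_eq = 7.321 kΩ

Final answer: 7.321 kΩ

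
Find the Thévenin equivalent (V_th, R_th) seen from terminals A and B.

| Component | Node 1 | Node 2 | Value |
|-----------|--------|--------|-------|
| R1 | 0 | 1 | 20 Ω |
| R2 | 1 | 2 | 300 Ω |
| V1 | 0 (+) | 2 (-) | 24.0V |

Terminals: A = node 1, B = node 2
Step 1 — V_th is the open-circuit voltage V_A - V_B (nothing connected across the terminals).
Nodal analysis, taking node 2 as the 0 V reference.
Source V1 fixes V_0 = 24 V.
KCL at each unknown node (sum of currents leaving = 0; resistances in Ω):
  Node 1: (V_1 - 24)/20 + (V_1 - 0)/300 = 0
Collecting terms: 0.05333 × V_1 = 1.2  =>  V_1 = 22.5 V
V_th = V_1 - V_2 = 22.5 - 0 = 22.5 V
Step 2 — R_th: zero the source — replace V1 by a short circuit (node 2 merges into node 0) — and find the resistance seen between A (node 1) and B (node 0).
Reduce the network between node 1 (A) and node 0 (B) by series/parallel combination:
  Rp1 = R1 ‖ R2 (parallel, both between nodes 0 and 1) = 1/(1/20 + 1/300) = 18.75 Ω
R_th = 18.75 Ω

Final answer: V_th = 22.5 V, R_th = 18.75 Ω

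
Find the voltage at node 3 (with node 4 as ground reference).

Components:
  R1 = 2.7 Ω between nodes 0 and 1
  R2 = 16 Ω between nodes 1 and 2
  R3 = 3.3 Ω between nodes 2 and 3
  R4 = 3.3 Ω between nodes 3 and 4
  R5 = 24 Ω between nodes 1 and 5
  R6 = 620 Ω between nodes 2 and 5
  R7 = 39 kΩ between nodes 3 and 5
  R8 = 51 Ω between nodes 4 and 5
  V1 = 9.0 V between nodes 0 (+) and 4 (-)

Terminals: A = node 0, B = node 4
Nodal analysis, taking node 4 as the 0 V reference.
Source V1 fixes V_0 = 9 V.
KCL at each unknown node (sum of currents leaving = 0; resistances in Ω):
  Node 1: (V_1 - 9)/2.7 + (V_1 - V_2)/16 + (V_1 - V_5)/24 = 0
  Node 2: (V_2 - V_1)/16 + (V_2 - V_3)/3.3 + (V_2 - V_5)/620 = 0
  Node 3: (V_3 - V_2)/3.3 + (V_3 - 0)/3.3 + (V_3 - V_5)/39000 = 0
  Node 5: (V_5 - V_1)/24 + (V_5 - V_2)/620 + (V_5 - V_3)/39000 + (V_5 - 0)/51 = 0
Collecting terms (coefficients in siemens):
  0.4745·V_1 - 0.0625·V_2 - 0.04167·V_5 = 3.333
  0.3671·V_2 - 0.0625·V_1 - 0.303·V_3 - 0.001613·V_5 = 0
  0.6061·V_3 - 0.303·V_2 - 0.00002564·V_5 = 0
  0.06291·V_5 - 0.04167·V_1 - 0.001613·V_2 - 0.00002564·V_3 = 0
Solving these 4 simultaneous equations (Gaussian elimination) gives:
  V_1 = 7.785 V, V_2 = 2.296 V, V_3 = 1.148 V, V_5 = 5.215 V
The requested potential is V_3 = 1.148 V.

Final answer: V_3 = 1.148 V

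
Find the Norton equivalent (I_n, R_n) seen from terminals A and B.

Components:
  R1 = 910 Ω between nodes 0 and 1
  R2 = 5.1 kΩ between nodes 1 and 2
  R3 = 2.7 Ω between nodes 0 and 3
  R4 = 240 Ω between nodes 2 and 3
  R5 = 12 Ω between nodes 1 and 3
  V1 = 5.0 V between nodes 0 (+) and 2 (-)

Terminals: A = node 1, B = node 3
Find the Thévenin equivalent first; then I_n = V_th/R_th and R_n = R_th.
Step 1 — V_th is the open-circuit voltage V_A - V_B (nothing connected across the terminals).
Nodal analysis, taking node 2 as the 0 V reference.
Source V1 fixes V_0 = 5 V.
KCL at each unknown node (sum of currents leaving = 0; resistances in Ω):
  Node 1: (V_1 - 5)/910 + (V_1 - 0)/5100 + (V_1 - V_3)/12 = 0
  Node 3: (V_3 - 5)/2.7 + (V_3 - 0)/240 + (V_3 - V_1)/12 = 0
Collecting terms (coefficients in siemens):
  0.08463·V_1 - 0.08333·V_3 = 0.005495
  0.4579·V_3 - 0.08333·V_1 = 1.852
Determinant D = (0.08463)(0.4579) - (-0.08333)(-0.08333) = 0.0318
V_1 = [(0.005495)(0.4579) - (-0.08333)(1.852)]/D = 4.931 V
V_3 = [(0.08463)(1.852) - (0.005495)(-0.08333)]/D = 4.942 V
V_th = V_1 - V_3 = 4.931 - 4.942 = -0.0107 V
Step 2 — R_th: zero the source — replace V1 by a short circuit (node 2 merges into node 0) — and find the resistance seen between A (node 1) and B (node 3).
Reduce the network between node 1 (A) and node 3 (B) by series/parallel combination:
  Rp1 = R1 ‖ R2 (parallel, both between nodes 0 and 1) = 1/(1/910 + 1/5100) = 772.2 Ω
  Rp2 = R3 ‖ R4 (parallel, both between nodes 0 and 3) = 1/(1/2.7 + 1/240) = 2.67 Ω
  Rs1 = Rp1 + Rp2 (series, joined only at node 0) = 772.2 + 2.67 = 774.9 Ω
  Rp3 = R5 ‖ Rs1 (parallel, both between nodes 1 and 3) = 1/(1/12 + 1/774.9) = 11.82 Ω
R_th = 11.82 Ω
I_n = V_th/R_th = -0.0107/11.82 = -0.0009052 A, and R_n = R_th = 11.82 Ω

Final answer: I_n = -0.0009052 A, R_n = 11.82 Ω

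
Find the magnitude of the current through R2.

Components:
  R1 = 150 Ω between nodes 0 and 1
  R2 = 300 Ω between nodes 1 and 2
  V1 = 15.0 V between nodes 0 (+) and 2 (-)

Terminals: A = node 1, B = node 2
Nodal analysis, taking node 2 as the 0 V reference.
Source V1 fixes V_0 = 15 V.
KCL at each unknown node (sum of currents leaving = 0; resistances in Ω):
  Node 1: (V_1 - 15)/150 + (V_1 - 0)/300 = 0
Collecting terms: 0.01 × V_1 = 0.1  =>  V_1 = 10 V
I_R2 = (V_1 - V_2)/R2 = (10 - 0)/300 = 0.03333 A
|I_R2| = 0.03333 A

Final answer: |I_R2| = 0.03333 A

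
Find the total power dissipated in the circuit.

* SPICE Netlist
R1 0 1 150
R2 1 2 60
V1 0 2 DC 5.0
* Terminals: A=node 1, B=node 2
Nodal analysis, taking node 2 as the 0 V reference.
Source V1 fixes V_0 = 5 V.
KCL at each unknown node (sum of currents leaving = 0; resistances in Ω):
  Node 1: (V_1 - 5)/150 + (V_1 - 0)/60 = 0
Collecting terms: 0.02333 × V_1 = 0.03333  =>  V_1 = 1.429 V
Power in each resistor, P = (ΔV)²/R:
  P_R1 = (5 - 1.429)²/150 = 0.08503 W
  P_R2 = (1.429 - 0)²/60 = 0.03401 W
P_total = P_R1 + P_R2 = 0.119 W

Final answer: 0.119 W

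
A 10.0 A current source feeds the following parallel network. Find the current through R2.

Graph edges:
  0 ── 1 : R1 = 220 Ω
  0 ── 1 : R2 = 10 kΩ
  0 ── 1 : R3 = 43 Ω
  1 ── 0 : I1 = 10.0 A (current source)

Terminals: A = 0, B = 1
All resistors sit directly between nodes 0 and 1, so they are in parallel and share one voltage V; the full source current 10 A splits among them.
1/R_par = 1/220 + 1/10000 + 1/43 = 0.0279 S  =>  R_par = 35.84 Ω
V = I × R_par = 10 × 35.84 = 358.4 V
I_R2 = V/R2 = 358.4/10000 = 0.03584 A

Final answer: 0.03584 A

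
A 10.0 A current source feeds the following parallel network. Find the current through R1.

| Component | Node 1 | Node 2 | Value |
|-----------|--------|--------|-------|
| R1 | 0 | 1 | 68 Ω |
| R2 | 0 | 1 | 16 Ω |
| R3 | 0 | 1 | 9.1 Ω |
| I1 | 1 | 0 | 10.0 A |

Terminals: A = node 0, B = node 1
All resistors sit directly between nodes 0 and 1, so they are in parallel and share one voltage V; the full source current 10 A splits among them.
1/R_par = 1/68 + 1/16 + 1/9.1 = 0.1871 S  =>  R_par = 5.345 Ω
V = I × R_par = 10 × 5.345 = 53.45 V
I_R1 = V/R1 = 53.45/68 = 0.786 A

Final answer: 0.786 A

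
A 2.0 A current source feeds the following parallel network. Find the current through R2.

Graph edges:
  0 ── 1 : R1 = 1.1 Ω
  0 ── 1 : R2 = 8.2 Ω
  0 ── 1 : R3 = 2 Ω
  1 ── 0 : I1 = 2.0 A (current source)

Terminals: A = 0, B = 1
All resistors sit directly between nodes 0 and 1, so they are in parallel and share one voltage V; the full source current 2 A splits among them.
1/R_par = 1/1.1 + 1/8.2 + 1/2 = 1.531 S  =>  R_par = 0.6531 Ω
V = I × R_par = 2 × 0.6531 = 1.306 V
I_R2 = V/R2 = 1.306/8.2 = 0.1593 A

Final answer: 0.1593 A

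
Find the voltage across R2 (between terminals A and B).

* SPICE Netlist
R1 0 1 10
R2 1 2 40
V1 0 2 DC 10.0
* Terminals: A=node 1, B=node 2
R1 and R2 are in series across V1 (node 0 → node 1 → node 2), and the output A–B is taken across R2, so this is a voltage divider.
Series current: I = V1/(R1 + R2) = 10/(10 + 40) = 10/50 = 0.2 A
V_R2 = I × R2 = V1 × R2/(R1 + R2) = 10 × 40/50 = 8 V

Final answer: 8 V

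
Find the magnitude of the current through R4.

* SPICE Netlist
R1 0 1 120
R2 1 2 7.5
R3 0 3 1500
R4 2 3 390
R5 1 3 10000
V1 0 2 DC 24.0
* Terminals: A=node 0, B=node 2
Nodal analysis, taking node 2 as the 0 V reference.
Source V1 fixes V_0 = 24 V.
KCL at each unknown node (sum of currents leaving = 0; resistances in Ω):
  Node 1: (V_1 - 24)/120 + (V_1 - 0)/7.5 + (V_1 - V_3)/10000 = 0
  Node 3: (V_3 - 24)/1500 + (V_3 - 0)/390 + (V_3 - V_1)/10000 = 0
Collecting terms (coefficients in siemens):
  0.1418·V_1 - 0.0001·V_3 = 0.2
  0.003331·V_3 - 0.0001·V_1 = 0.016
Determinant D = (0.1418)(0.003331) - (-0.0001)(-0.0001) = 0.0004722
V_1 = [(0.2)(0.003331) - (-0.0001)(0.016)]/D = 1.414 V
V_3 = [(0.1418)(0.016) - (0.2)(-0.0001)]/D = 4.846 V
I_R4 = (V_2 - V_3)/R4 = (0 - 4.846)/390 = -0.01243 A
|I_R4| = 0.01243 A

Final answer: |I_R4| = 0.01243 A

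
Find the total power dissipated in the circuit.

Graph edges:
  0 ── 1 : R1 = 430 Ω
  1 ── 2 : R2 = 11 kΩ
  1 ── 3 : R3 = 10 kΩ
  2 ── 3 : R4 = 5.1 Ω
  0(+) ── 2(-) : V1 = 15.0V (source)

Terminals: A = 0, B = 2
Nodal analysis, taking node 2 as the 0 V reference.
Source V1 fixes V_0 = 15 V.
KCL at each unknown node (sum of currents leaving = 0; resistances in Ω):
  Node 1: (V_1 - 15)/430 + (V_1 - 0)/11000 + (V_1 - V_3)/10000 = 0
  Node 3: (V_3 - V_1)/10000 + (V_3 - 0)/5.1 = 0
Collecting terms (coefficients in siemens):
  0.002516·V_1 - 0.0001·V_3 = 0.03488
  0.1962·V_3 - 0.0001·V_1 = 0
Determinant D = (0.002516)(0.1962) - (-0.0001)(-0.0001) = 0.0004937
V_1 = [(0.03488)(0.1962) - (-0.0001)(0)]/D = 13.86 V
V_3 = [(0.002516)(0) - (0.03488)(-0.0001)]/D = 0.007066 V
Power in each resistor, P = (ΔV)²/R:
  P_R1 = (15 - 13.86)²/430 = 0.00301 W
  P_R2 = (13.86 - 0)²/11000 = 0.01747 W
  P_R3 = (13.86 - 0.007066)²/10000 = 0.0192 W
  P_R4 = (0 - 0.007066)²/5.1 = 0.00000979 W
P_total = P_R1 + P_R2 + P_R3 + P_R4 = 0.03969 W

Final answer: 0.03969 W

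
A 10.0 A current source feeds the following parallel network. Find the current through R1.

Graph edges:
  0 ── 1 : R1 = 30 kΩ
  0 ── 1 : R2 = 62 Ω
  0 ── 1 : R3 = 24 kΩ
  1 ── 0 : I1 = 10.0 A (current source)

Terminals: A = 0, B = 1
All resistors sit directly between nodes 0 and 1, so they are in parallel and share one voltage V; the full source current 10 A splits among them.
1/R_par = 1/30000 + 1/62 + 1/24000 = 0.0162 S  =>  R_par = 61.71 Ω
V = I × R_par = 10 × 61.71 = 617.1 V
I_R1 = V/R1 = 617.1/30000 = 0.02057 A

Final answer: 0.02057 A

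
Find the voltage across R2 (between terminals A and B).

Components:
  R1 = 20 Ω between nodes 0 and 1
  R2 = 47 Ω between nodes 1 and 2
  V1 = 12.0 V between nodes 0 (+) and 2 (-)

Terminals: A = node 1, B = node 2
R1 and R2 are in series across V1 (node 0 → node 1 → node 2), and the output A–B is taken across R2, so this is a voltage divider.
Series current: I = V1/(R1 + R2) = 12/(20 + 47) = 12/67 = 0.1791 A
V_R2 = I × R2 = V1 × R2/(R1 + R2) = 12 × 47/67 = 8.418 V

Final answer: 8.418 V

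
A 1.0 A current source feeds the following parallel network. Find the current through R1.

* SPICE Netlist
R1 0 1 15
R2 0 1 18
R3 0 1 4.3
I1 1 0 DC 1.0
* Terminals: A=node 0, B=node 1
All resistors sit directly between nodes 0 and 1, so they are in parallel and share one voltage V; the full source current 1 A splits among them.
1/R_par = 1/15 + 1/18 + 1/4.3 = 0.3548 S  =>  R_par = 2.819 Ω
V = I × R_par = 1 × 2.819 = 2.819 V
I_R1 = V/R1 = 2.819/15 = 0.1879 A

Final answer: 0.1879 A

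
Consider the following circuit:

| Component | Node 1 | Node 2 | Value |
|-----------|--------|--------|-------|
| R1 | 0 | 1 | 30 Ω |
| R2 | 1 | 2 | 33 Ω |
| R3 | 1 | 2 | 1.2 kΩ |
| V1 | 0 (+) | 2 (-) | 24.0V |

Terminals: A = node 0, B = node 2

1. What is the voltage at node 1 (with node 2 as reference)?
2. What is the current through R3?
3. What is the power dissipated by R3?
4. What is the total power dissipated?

Nodal analysis, taking node 2 as the 0 V reference.
Source V1 fixes V_0 = 24 V.
KCL at each unknown node (sum of currents leaving = 0; resistances in Ω):
  Node 1: (V_1 - 24)/30 + (V_1 - 0)/33 + (V_1 - 0)/1200 = 0
Collecting terms: 0.06447 × V_1 = 0.8  =>  V_1 = 12.41 V
Part 1:
  Read off the nodal solution: V_1 = 12.41 V
Part 2:
  I_R3 = (V_1 - V_2)/R3 = (12.41 - 0)/1200 = 0.01034 A
  Magnitude: I_R3 = 0.01034 A
Part 3:
  I_R3 = (V_1 - V_2)/R3 = (12.41 - 0)/1200 = 0.01034 A
  P_R3 = I_R3² × R3 = (0.01034)² × 1200 = 0.1283 W
Part 4:
  Power in each resistor, P = (ΔV)²/R:
    P_R1 = (24 - 12.41)²/30 = 4.478 W
    P_R2 = (12.41 - 0)²/33 = 4.666 W
    P_R3 = (12.41 - 0)²/1200 = 0.1283 W
  P_total = P_R1 + P_R2 + P_R3 = 9.273 W

Final answers:
1. V_1 = 12.41 V
2. I_R3 = 0.01034 A
3. P_R3 = 0.1283 W
4. P_total = 9.273 W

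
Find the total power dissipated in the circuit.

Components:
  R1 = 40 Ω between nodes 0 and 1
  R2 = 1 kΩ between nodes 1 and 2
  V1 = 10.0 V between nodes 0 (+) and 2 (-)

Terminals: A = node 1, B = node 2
Nodal analysis, taking node 2 as the 0 V reference.
Source V1 fixes V_0 = 10 V.
KCL at each unknown node (sum of currents leaving = 0; resistances in Ω):
  Node 1: (V_1 - 10)/40 + (V_1 - 0)/1000 = 0
Collecting terms: 0.026 × V_1 = 0.25  =>  V_1 = 9.615 V
Power in each resistor, P = (ΔV)²/R:
  P_R1 = (10 - 9.615)²/40 = 0.003698 W
  P_R2 = (9.615 - 0)²/1000 = 0.09246 W
P_total = P_R1 + P_R2 = 0.09615 W

Final answer: 0.09615 W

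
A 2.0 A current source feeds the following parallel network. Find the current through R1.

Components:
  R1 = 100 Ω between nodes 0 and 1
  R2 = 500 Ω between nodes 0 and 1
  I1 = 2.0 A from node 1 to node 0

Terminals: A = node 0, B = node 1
All resistors sit directly between nodes 0 and 1, so they are in parallel and share one voltage V; the full source current 2 A splits among them.
1/R_par = 1/100 + 1/500 = 0.012 S  =>  R_par = 83.33 Ω
V = I × R_par = 2 × 83.33 = 166.7 V
I_R1 = V/R1 = 166.7/100 = 1.667 A

Final answer: 1.667 A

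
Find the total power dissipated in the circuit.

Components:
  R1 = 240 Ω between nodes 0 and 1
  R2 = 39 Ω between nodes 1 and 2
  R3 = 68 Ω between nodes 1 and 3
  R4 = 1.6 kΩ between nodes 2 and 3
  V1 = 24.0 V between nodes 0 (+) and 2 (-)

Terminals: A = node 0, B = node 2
Nodal analysis, taking node 2 as the 0 V reference.
Source V1 fixes V_0 = 24 V.
KCL at each unknown node (sum of currents leaving = 0; resistances in Ω):
  Node 1: (V_1 - 24)/240 + (V_1 - 0)/39 + (V_1 - V_3)/68 = 0
  Node 3: (V_3 - V_1)/68 + (V_3 - 0)/1600 = 0
Collecting terms (coefficients in siemens):
  0.04451·V_1 - 0.01471·V_3 = 0.1
  0.01533·V_3 - 0.01471·V_1 = 0
Determinant D = (0.04451)(0.01533) - (-0.01471)(-0.01471) = 0.0004662
V_1 = [(0.1)(0.01533) - (-0.01471)(0)]/D = 3.289 V
V_3 = [(0.04451)(0) - (0.1)(-0.01471)]/D = 3.155 V
Power in each resistor, P = (ΔV)²/R:
  P_R1 = (24 - 3.289)²/240 = 1.787 W
  P_R2 = (3.289 - 0)²/39 = 0.2773 W
  P_R3 = (3.289 - 3.155)²/68 = 0.0002643 W
  P_R4 = (0 - 3.155)²/1600 = 0.00622 W
P_total = P_R1 + P_R2 + P_R3 + P_R4 = 2.071 W

Final answer: 2.071 W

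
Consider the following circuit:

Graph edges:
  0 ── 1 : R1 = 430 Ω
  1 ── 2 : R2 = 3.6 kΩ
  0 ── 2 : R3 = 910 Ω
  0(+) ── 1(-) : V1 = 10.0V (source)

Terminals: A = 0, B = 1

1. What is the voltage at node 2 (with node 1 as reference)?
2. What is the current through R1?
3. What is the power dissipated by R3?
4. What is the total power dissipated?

Nodal analysis, taking node 1 as the 0 V reference.
Source V1 fixes V_0 = 10 V.
KCL at each unknown node (sum of currents leaving = 0; resistances in Ω):
  Node 2: (V_2 - 0)/3600 + (V_2 - 10)/910 = 0
Collecting terms: 0.001377 × V_2 = 0.01099  =>  V_2 = 7.982 V
Part 1:
  Read off the nodal solution: V_2 = 7.982 V
Part 2:
  I_R1 = (V_0 - V_1)/R1 = (10 - 0)/430 = 0.02326 A
  Magnitude: I_R1 = 0.02326 A
Part 3:
  I_R3 = (V_0 - V_2)/R3 = (10 - 7.982)/910 = 0.002217 A
  P_R3 = I_R3² × R3 = (0.002217)² × 910 = 0.004474 W
Part 4:
  Power in each resistor, P = (ΔV)²/R:
    P_R1 = (10 - 0)²/430 = 0.2326 W
    P_R2 = (0 - 7.982)²/3600 = 0.0177 W
    P_R3 = (10 - 7.982)²/910 = 0.004474 W
  P_total = P_R1 + P_R2 + P_R3 = 0.2547 W

Final answers:
1. V_2 = 7.982 V
2. I_R1 = 0.02326 A
3. P_R3 = 0.004474 W
4. P_total = 0.2547 W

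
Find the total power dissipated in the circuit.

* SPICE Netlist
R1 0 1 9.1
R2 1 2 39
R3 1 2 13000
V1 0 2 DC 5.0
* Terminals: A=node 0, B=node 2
Nodal analysis, taking node 2 as the 0 V reference.
Source V1 fixes V_0 = 5 V.
KCL at each unknown node (sum of currents leaving = 0; resistances in Ω):
  Node 1: (V_1 - 5)/9.1 + (V_1 - 0)/39 + (V_1 - 0)/13000 = 0
Collecting terms: 0.1356 × V_1 = 0.5495  =>  V_1 = 4.052 V
Power in each resistor, P = (ΔV)²/R:
  P_R1 = (5 - 4.052)²/9.1 = 0.09881 W
  P_R2 = (4.052 - 0)²/39 = 0.4209 W
  P_R3 = (4.052 - 0)²/13000 = 0.001263 W
P_total = P_R1 + P_R2 + P_R3 = 0.521 W

Final answer: 0.521 W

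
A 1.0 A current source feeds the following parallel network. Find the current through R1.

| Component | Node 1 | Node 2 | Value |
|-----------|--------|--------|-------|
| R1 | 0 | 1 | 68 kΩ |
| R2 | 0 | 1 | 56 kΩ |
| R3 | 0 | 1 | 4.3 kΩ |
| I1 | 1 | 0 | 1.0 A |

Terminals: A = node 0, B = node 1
All resistors sit directly between nodes 0 and 1, so they are in parallel and share one voltage V; the full source current 1 A splits among them.
1/R_par = 1/68000 + 1/56000 + 1/4300 = 0.0002651 S  =>  R_par = 3772 Ω
V = I × R_par = 1 × 3772 = 3772 V
I_R1 = V/R1 = 3772/68000 = 0.05547 A

Final answer: 0.05547 A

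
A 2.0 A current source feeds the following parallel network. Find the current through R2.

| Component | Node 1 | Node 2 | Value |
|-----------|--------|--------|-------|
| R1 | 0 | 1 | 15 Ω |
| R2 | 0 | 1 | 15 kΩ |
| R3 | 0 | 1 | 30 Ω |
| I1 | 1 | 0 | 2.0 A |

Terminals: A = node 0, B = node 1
All resistors sit directly between nodes 0 and 1, so they are in parallel and share one voltage V; the full source current 2 A splits among them.
1/R_par = 1/15 + 1/15000 + 1/30 = 0.1001 S  =>  R_par = 9.993 Ω
V = I × R_par = 2 × 9.993 = 19.99 V
I_R2 = V/R2 = 19.99/15000 = 0.001332 A

Final answer: 0.001332 A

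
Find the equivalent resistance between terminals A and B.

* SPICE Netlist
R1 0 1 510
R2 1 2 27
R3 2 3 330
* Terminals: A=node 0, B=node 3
Reduce the network between node 0 (A) and node 3 (B) by series/parallel combination:
  Rs1 = R1 + R2 (series, joined only at node 1) = 510 + 27 = 537 Ω
  Rs2 = R3 + Rs1 (series, joined only at node 2) = 330 + 537 = 867 Ω
R_eq = 867 Ω

Final answer: 867 Ω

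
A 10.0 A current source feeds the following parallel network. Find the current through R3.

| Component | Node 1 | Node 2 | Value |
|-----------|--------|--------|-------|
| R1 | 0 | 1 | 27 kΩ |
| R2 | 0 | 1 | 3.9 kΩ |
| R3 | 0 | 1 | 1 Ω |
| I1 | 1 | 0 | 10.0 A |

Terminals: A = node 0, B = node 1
All resistors sit directly between nodes 0 and 1, so they are in parallel and share one voltage V; the full source current 10 A splits among them.
1/R_par = 1/27000 + 1/3900 + 1/1 = 1 S  =>  R_par = 0.9997 Ω
V = I × R_par = 10 × 0.9997 = 9.997 V
I_R3 = V/R3 = 9.997/1 = 9.997 A

Final answer: 9.997 A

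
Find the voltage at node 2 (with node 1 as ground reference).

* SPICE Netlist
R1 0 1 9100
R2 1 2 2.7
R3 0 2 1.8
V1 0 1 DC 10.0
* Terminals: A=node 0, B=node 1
Nodal analysis, taking node 1 as the 0 V reference.
Source V1 fixes V_0 = 10 V.
KCL at each unknown node (sum of currents leaving = 0; resistances in Ω):
  Node 2: (V_2 - 0)/2.7 + (V_2 - 10)/1.8 = 0
Collecting terms: 0.9259 × V_2 = 5.556  =>  V_2 = 6 V
The requested potential is V_2 = 6 V.

Final answer: V_2 = 6 V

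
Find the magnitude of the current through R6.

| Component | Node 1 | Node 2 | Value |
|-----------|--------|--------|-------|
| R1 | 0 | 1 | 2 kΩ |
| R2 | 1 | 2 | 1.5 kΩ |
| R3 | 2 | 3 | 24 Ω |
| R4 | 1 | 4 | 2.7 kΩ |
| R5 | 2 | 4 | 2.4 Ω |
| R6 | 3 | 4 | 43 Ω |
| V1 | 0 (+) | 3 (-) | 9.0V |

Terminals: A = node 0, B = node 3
Nodal analysis, taking node 3 as the 0 V reference.
Source V1 fixes V_0 = 9 V.
KCL at each unknown node (sum of currents leaving = 0; resistances in Ω):
  Node 1: (V_1 - 9)/2000 + (V_1 - V_2)/1500 + (V_1 - V_4)/2700 = 0
  Node 2: (V_2 - V_1)/1500 + (V_2 - 0)/24 + (V_2 - V_4)/2.4 = 0
  Node 4: (V_4 - V_1)/2700 + (V_4 - V_2)/2.4 + (V_4 - 0)/43 = 0
Collecting terms (coefficients in siemens):
  0.001537·V_1 - 0.0006667·V_2 - 0.0003704·V_4 = 0.0045
  0.459·V_2 - 0.0006667·V_1 - 0.4167·V_4 = 0
  0.4403·V_4 - 0.0003704·V_1 - 0.4167·V_2 = 0
Solving these 3 simultaneous equations (Gaussian elimination) gives:
  V_1 = 2.959 V, V_2 = 0.04653 V, V_4 = 0.04652 V
I_R6 = (V_3 - V_4)/R6 = (0 - 0.04652)/43 = -0.001082 A
|I_R6| = 0.001082 A

Final answer: |I_R6| = 0.001082 A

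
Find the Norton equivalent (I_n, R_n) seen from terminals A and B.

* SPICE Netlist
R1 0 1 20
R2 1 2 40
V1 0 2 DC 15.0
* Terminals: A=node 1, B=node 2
Find the Thévenin equivalent first; then I_n = V_th/R_th and R_n = R_th.
Step 1 — V_th is the open-circuit voltage V_A - V_B (nothing connected across the terminals).
Nodal analysis, taking node 2 as the 0 V reference.
Source V1 fixes V_0 = 15 V.
KCL at each unknown node (sum of currents leaving = 0; resistances in Ω):
  Node 1: (V_1 - 15)/20 + (V_1 - 0)/40 = 0
Collecting terms: 0.075 × V_1 = 0.75  =>  V_1 = 10 V
V_th = V_1 - V_2 = 10 - 0 = 10 V
Step 2 — R_th: zero the source — replace V1 by a short circuit (node 2 merges into node 0) — and find the resistance seen between A (node 1) and B (node 0).
Reduce the network between node 1 (A) and node 0 (B) by series/parallel combination:
  Rp1 = R1 ‖ R2 (parallel, both between nodes 0 and 1) = 1/(1/20 + 1/40) = 13.33 Ω
R_th = 13.33 Ω
I_n = V_th/R_th = 10/13.33 = 0.75 A, and R_n = R_th = 13.33 Ω

Final answer: I_n = 0.75 A, R_n = 13.33 Ω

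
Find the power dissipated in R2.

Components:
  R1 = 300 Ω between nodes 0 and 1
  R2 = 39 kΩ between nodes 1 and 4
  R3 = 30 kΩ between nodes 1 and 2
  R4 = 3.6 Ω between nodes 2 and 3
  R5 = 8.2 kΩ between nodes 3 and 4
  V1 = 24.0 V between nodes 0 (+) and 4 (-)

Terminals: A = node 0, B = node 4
Nodal analysis, taking node 4 as the 0 V reference.
Source V1 fixes V_0 = 24 V.
KCL at each unknown node (sum of currents leaving = 0; resistances in Ω):
  Node 1: (V_1 - 24)/300 + (V_1 - 0)/39000 + (V_1 - V_2)/30000 = 0
  Node 2: (V_2 - V_1)/30000 + (V_2 - V_3)/3.6 = 0
  Node 3: (V_3 - V_2)/3.6 + (V_3 - 0)/8200 = 0
Collecting terms (coefficients in siemens):
  0.003392·V_1 - 0.00003333·V_2 = 0.08
  0.2778·V_2 - 0.00003333·V_1 - 0.2778·V_3 = 0
  0.2779·V_3 - 0.2778·V_2 = 0
Solving these 3 simultaneous equations (Gaussian elimination) gives:
  V_1 = 23.63 V, V_2 = 5.075 V, V_3 = 5.072 V
I_R2 = (V_1 - V_4)/R2 = (23.63 - 0)/39000 = 0.000606 A
P_R2 = I_R2² × R2 = (0.000606)² × 39000 = 0.01432 W

Final answer: 0.01432 W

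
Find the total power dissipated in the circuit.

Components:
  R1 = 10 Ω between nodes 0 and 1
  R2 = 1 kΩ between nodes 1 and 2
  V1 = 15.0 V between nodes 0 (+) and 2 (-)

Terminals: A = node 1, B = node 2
Nodal analysis, taking node 2 as the 0 V reference.
Source V1 fixes V_0 = 15 V.
KCL at each unknown node (sum of currents leaving = 0; resistances in Ω):
  Node 1: (V_1 - 15)/10 + (V_1 - 0)/1000 = 0
Collecting terms: 0.101 × V_1 = 1.5  =>  V_1 = 14.85 V
Power in each resistor, P = (ΔV)²/R:
  P_R1 = (15 - 14.85)²/10 = 0.002206 W
  P_R2 = (14.85 - 0)²/1000 = 0.2206 W
P_total = P_R1 + P_R2 = 0.2228 W

Final answer: 0.2228 W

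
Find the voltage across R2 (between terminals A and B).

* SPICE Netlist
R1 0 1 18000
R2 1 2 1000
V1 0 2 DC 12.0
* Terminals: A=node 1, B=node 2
R1 and R2 are in series across V1 (node 0 → node 1 → node 2), and the output A–B is taken across R2, so this is a voltage divider.
Series current: I = V1/(R1 + R2) = 12/(18000 + 1000) = 12/19000 = 0.0006316 A
V_R2 = I × R2 = V1 × R2/(R1 + R2) = 12 × 1000/19000 = 0.6316 V

Final answer: 0.6316 V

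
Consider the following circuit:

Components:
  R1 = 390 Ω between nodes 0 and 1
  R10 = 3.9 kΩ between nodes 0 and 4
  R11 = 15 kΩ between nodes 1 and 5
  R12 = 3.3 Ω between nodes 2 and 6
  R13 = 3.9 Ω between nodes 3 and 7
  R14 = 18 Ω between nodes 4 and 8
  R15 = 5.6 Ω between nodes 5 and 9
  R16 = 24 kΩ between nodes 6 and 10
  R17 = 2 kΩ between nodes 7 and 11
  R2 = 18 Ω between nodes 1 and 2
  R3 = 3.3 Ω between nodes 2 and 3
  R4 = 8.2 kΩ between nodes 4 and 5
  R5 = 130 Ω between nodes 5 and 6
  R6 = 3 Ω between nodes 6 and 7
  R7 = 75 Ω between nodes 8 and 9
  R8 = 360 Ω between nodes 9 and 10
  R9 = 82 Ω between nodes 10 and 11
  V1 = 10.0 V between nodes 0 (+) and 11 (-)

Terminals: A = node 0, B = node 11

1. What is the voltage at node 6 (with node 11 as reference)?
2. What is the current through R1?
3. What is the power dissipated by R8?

Nodal analysis, taking node 11 as the 0 V reference.
Source V1 fixes V_0 = 10 V.
KCL at each unknown node (sum of currents leaving = 0; resistances in Ω):
  Node 1: (V_1 - 10)/390 + (V_1 - V_2)/18 + (V_1 - V_5)/15000 = 0
  Node 2: (V_2 - V_1)/18 + (V_2 - V_3)/3.3 + (V_2 - V_6)/3.3 = 0
  Node 3: (V_3 - V_2)/3.3 + (V_3 - V_7)/3.9 = 0
  Node 4: (V_4 - V_5)/8200 + (V_4 - 10)/3900 + (V_4 - V_8)/18 = 0
  Node 5: (V_5 - V_4)/8200 + (V_5 - V_6)/130 + (V_5 - V_1)/15000 + (V_5 - V_9)/5.6 = 0
  Node 6: (V_6 - V_5)/130 + (V_6 - V_7)/3 + (V_6 - V_2)/3.3 + (V_6 - V_10)/24000 = 0
  Node 7: (V_7 - V_6)/3 + (V_7 - V_3)/3.9 + (V_7 - 0)/2000 = 0
  Node 8: (V_8 - V_9)/75 + (V_8 - V_4)/18 = 0
  Node 9: (V_9 - V_8)/75 + (V_9 - V_10)/360 + (V_9 - V_5)/5.6 = 0
  Node 10: (V_10 - V_9)/360 + (V_10 - 0)/82 + (V_10 - V_6)/24000 = 0
Collecting terms (coefficients in siemens):
  0.05819·V_1 - 0.05556·V_2 - 0.00006667·V_5 = 0.02564
  0.6616·V_2 - 0.05556·V_1 - 0.303·V_3 - 0.303·V_6 = 0
  0.5594·V_3 - 0.303·V_2 - 0.2564·V_7 = 0
  0.05593·V_4 - 0.000122·V_5 - 0.05556·V_8 = 0.002564
  0.1865·V_5 - 0.00006667·V_1 - 0.000122·V_4 - 0.007692·V_6 - 0.1786·V_9 = 0
  0.6441·V_6 - 0.303·V_2 - 0.007692·V_5 - 0.3333·V_7 - 0.00004167·V_10 = 0
  0.5902·V_7 - 0.2564·V_3 - 0.3333·V_6 = 0
  0.06889·V_8 - 0.05556·V_4 - 0.01333·V_9 = 0
  0.1947·V_9 - 0.1786·V_5 - 0.01333·V_8 - 0.002778·V_10 = 0
  0.01501·V_10 - 0.00004167·V_6 - 0.002778·V_9 = 0
Solving these 10 simultaneous equations (Gaussian elimination) gives:
  V_1 = 5.641 V, V_2 = 5.441 V, V_3 = 5.43 V, V_4 = 4.436 V
  V_5 = 4.351 V, V_6 = 5.416 V, V_7 = 5.417 V, V_8 = 4.411 V
  V_9 = 4.304 V, V_10 = 0.8114 V
Part 1:
  Read off the nodal solution: V_6 = 5.416 V
Part 2:
  I_R1 = (V_0 - V_1)/R1 = (10 - 5.641)/390 = 0.01118 A
  Magnitude: I_R1 = 0.01118 A
Part 3:
  I_R8 = (V_9 - V_10)/R8 = (4.304 - 0.8114)/360 = 0.009703 A
  P_R8 = I_R8² × R8 = (0.009703)² × 360 = 0.03389 W

Final answers:
1. V_6 = 5.416 V
2. I_R1 = 0.01118 A
3. P_R8 = 0.03389 W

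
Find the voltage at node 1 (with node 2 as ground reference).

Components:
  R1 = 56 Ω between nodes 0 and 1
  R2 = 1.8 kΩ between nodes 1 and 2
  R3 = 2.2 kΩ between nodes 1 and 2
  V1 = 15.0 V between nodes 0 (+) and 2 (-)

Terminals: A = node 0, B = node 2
Nodal analysis, taking node 2 as the 0 V reference.
Source V1 fixes V_0 = 15 V.
KCL at each unknown node (sum of currents leaving = 0; resistances in Ω):
  Node 1: (V_1 - 15)/56 + (V_1 - 0)/1800 + (V_1 - 0)/2200 = 0
Collecting terms: 0.01887 × V_1 = 0.2679  =>  V_1 = 14.2 V
The requested potential is V_1 = 14.2 V.

Final answer: V_1 = 14.2 V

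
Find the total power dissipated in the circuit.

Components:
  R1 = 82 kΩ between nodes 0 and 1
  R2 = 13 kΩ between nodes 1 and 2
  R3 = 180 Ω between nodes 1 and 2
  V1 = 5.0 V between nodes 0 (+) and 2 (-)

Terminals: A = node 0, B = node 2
Nodal analysis, taking node 2 as the 0 V reference.
Source V1 fixes V_0 = 5 V.
KCL at each unknown node (sum of currents leaving = 0; resistances in Ω):
  Node 1: (V_1 - 5)/82000 + (V_1 - 0)/13000 + (V_1 - 0)/180 = 0
Collecting terms: 0.005645 × V_1 = 0.00006098  =>  V_1 = 0.0108 V
Power in each resistor, P = (ΔV)²/R:
  P_R1 = (5 - 0.0108)²/82000 = 0.0003036 W
  P_R2 = (0.0108 - 0)²/13000 = 0.000000008976 W
  P_R3 = (0.0108 - 0)²/180 = 0.0000006483 W
P_total = P_R1 + P_R2 + P_R3 = 0.0003042 W

Final answer: 0.0003042 W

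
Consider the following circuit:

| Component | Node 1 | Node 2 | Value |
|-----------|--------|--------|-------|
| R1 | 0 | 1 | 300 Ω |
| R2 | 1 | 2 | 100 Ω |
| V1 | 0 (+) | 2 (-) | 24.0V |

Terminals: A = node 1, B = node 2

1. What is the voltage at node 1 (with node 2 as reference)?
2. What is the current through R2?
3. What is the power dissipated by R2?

Nodal analysis, taking node 2 as the 0 V reference.
Source V1 fixes V_0 = 24 V.
KCL at each unknown node (sum of currents leaving = 0; resistances in Ω):
  Node 1: (V_1 - 24)/300 + (V_1 - 0)/100 = 0
Collecting terms: 0.01333 × V_1 = 0.08  =>  V_1 = 6 V
Part 1:
  Read off the nodal solution: V_1 = 6 V
Part 2:
  I_R2 = (V_1 - V_2)/R2 = (6 - 0)/100 = 0.06 A
  Magnitude: I_R2 = 0.06 A
Part 3:
  I_R2 = (V_1 - V_2)/R2 = (6 - 0)/100 = 0.06 A
  P_R2 = I_R2² × R2 = (0.06)² × 100 = 0.36 W

Final answers:
1. V_1 = 6 V
2. I_R2 = 0.06 A
3. P_R2 = 0.36 W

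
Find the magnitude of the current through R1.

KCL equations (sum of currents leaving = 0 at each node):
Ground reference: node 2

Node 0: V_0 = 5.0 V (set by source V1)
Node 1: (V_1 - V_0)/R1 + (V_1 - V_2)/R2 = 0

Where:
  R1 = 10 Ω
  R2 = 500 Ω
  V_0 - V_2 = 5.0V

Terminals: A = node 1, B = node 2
Nodal analysis, taking node 2 as the 0 V reference.
Source V1 fixes V_0 = 5 V.
KCL at each unknown node (sum of currents leaving = 0; resistances in Ω):
  Node 1: (V_1 - 5)/10 + (V_1 - 0)/500 = 0
Collecting terms: 0.102 × V_1 = 0.5  =>  V_1 = 4.902 V
I_R1 = (V_0 - V_1)/R1 = (5 - 4.902)/10 = 0.009804 A
|I_R1| = 0.009804 A

Final answer: |I_R1| = 0.009804 A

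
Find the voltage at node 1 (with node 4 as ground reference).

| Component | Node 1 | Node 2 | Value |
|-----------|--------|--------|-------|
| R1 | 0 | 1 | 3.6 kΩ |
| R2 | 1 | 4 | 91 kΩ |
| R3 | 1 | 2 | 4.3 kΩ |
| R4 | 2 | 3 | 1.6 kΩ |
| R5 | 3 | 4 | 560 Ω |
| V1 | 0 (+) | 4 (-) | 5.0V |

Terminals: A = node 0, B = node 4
Nodal analysis, taking node 4 as the 0 V reference.
Source V1 fixes V_0 = 5 V.
KCL at each unknown node (sum of currents leaving = 0; resistances in Ω):
  Node 1: (V_1 - 5)/3600 + (V_1 - 0)/91000 + (V_1 - V_2)/4300 = 0
  Node 2: (V_2 - V_1)/4300 + (V_2 - V_3)/1600 = 0
  Node 3: (V_3 - V_2)/1600 + (V_3 - 0)/560 = 0
Collecting terms (coefficients in siemens):
  0.0005213·V_1 - 0.0002326·V_2 = 0.001389
  0.0008576·V_2 - 0.0002326·V_1 - 0.000625·V_3 = 0
  0.002411·V_3 - 0.000625·V_2 = 0
Solving these 3 simultaneous equations (Gaussian elimination) gives:
  V_1 = 3.131 V, V_2 = 1.047 V, V_3 = 0.2714 V
The requested potential is V_1 = 3.131 V.

Final answer: V_1 = 3.131 V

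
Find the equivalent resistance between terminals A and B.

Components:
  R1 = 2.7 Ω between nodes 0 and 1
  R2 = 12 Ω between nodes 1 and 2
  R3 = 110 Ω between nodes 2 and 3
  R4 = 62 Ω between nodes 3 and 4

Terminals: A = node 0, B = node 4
Reduce the network between node 0 (A) and node 4 (B) by series/parallel combination:
  Rs1 = R1 + R2 (series, joined only at node 1) = 2.7 + 12 = 14.7 Ω
  Rs2 = R3 + Rs1 (series, joined only at node 2) = 110 + 14.7 = 124.7 Ω
  Rs3 = R4 + Rs2 (series, joined only at node 3) = 62 + 124.7 = 186.7 Ω
R_eq = 186.7 Ω

Final answer: 186.7 Ω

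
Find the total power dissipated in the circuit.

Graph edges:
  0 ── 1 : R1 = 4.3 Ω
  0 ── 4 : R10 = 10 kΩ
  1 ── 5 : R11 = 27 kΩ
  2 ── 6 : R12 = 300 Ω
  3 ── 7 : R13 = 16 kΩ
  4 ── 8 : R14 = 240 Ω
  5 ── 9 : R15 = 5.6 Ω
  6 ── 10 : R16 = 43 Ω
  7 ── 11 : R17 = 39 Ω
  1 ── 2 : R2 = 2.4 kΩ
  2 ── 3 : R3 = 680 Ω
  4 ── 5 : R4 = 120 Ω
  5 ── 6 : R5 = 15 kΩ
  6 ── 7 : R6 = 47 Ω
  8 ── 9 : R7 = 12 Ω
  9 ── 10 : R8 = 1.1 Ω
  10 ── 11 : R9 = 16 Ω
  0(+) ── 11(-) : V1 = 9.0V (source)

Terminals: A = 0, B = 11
Nodal analysis, taking node 11 as the 0 V reference.
Source V1 fixes V_0 = 9 V.
KCL at each unknown node (sum of currents leaving = 0; resistances in Ω):
  Node 1: (V_1 - 9)/4.3 + (V_1 - V_2)/2400 + (V_1 - V_5)/27000 = 0
  Node 2: (V_2 - V_1)/2400 + (V_2 - V_3)/680 + (V_2 - V_6)/300 = 0
  Node 3: (V_3 - V_2)/680 + (V_3 - V_7)/16000 = 0
  Node 4: (V_4 - V_5)/120 + (V_4 - 9)/10000 + (V_4 - V_8)/240 = 0
  Node 5: (V_5 - V_4)/120 + (V_5 - V_6)/15000 + (V_5 - V_1)/27000 + (V_5 - V_9)/5.6 = 0
  Node 6: (V_6 - V_5)/15000 + (V_6 - V_7)/47 + (V_6 - V_2)/300 + (V_6 - V_10)/43 = 0
  Node 7: (V_7 - V_6)/47 + (V_7 - V_3)/16000 + (V_7 - 0)/39 = 0
  Node 8: (V_8 - V_9)/12 + (V_8 - V_4)/240 = 0
  Node 9: (V_9 - V_8)/12 + (V_9 - V_10)/1.1 + (V_9 - V_5)/5.6 = 0
  Node 10: (V_10 - V_9)/1.1 + (V_10 - 0)/16 + (V_10 - V_6)/43 = 0
Collecting terms (coefficients in siemens):
  0.233·V_1 - 0.0004167·V_2 - 0.00003704·V_5 = 2.093
  0.005221·V_2 - 0.0004167·V_1 - 0.001471·V_3 - 0.003333·V_6 = 0
  0.001533·V_3 - 0.001471·V_2 - 0.0000625·V_7 = 0
  0.0126·V_4 - 0.008333·V_5 - 0.004167·V_8 = 0.0009
  0.187·V_5 - 0.00003704·V_1 - 0.008333·V_4 - 0.00006667·V_6 - 0.1786·V_9 = 0
  0.04793·V_6 - 0.003333·V_2 - 0.00006667·V_5 - 0.02128·V_7 - 0.02326·V_10 = 0
  0.04698·V_7 - 0.0000625·V_3 - 0.02128·V_6 = 0
  0.0875·V_8 - 0.004167·V_4 - 0.08333·V_9 = 0
  1.171·V_9 - 0.1786·V_5 - 0.08333·V_8 - 0.9091·V_10 = 0
  0.9948·V_10 - 0.02326·V_6 - 0.9091·V_9 = 0
Solving these 10 simultaneous equations (Gaussian elimination) gives:
  V_1 = 8.984 V, V_2 = 1.093 V, V_3 = 1.051 V, V_4 = 0.1252 V
  V_5 = 0.05476 V, V_6 = 0.1253 V, V_7 = 0.05815 V, V_8 = 0.05319 V
  V_9 = 0.04959 V, V_10 = 0.04824 V
Power in each resistor, P = (ΔV)²/R:
  P_R1 = (9 - 8.984)²/4.3 = 0.00005631 W
  P_R2 = (8.984 - 1.093)²/2400 = 0.02595 W
  P_R3 = (1.093 - 1.051)²/680 = 0.000002618 W
  P_R4 = (0.1252 - 0.05476)²/120 = 0.00004139 W
  P_R5 = (0.05476 - 0.1253)²/15000 = 0.0000003319 W
  P_R6 = (0.1253 - 0.05815)²/47 = 0.00009597 W
  P_R7 = (0.05319 - 0.04959)²/12 = 0.000001081 W
  P_R8 = (0.04959 - 0.04824)²/1.1 = 0.000001645 W
  P_R9 = (0.04824 - 0)²/16 = 0.0001455 W
  P_R10 = (9 - 0.1252)²/10000 = 0.007876 W
  P_R11 = (8.984 - 0.05476)²/27000 = 0.002953 W
  P_R12 = (1.093 - 0.1253)²/300 = 0.003122 W
  P_R13 = (1.051 - 0.05815)²/16000 = 0.0000616 W
  P_R14 = (0.1252 - 0.05319)²/240 = 0.00002162 W
  P_R15 = (0.05476 - 0.04959)²/5.6 = 0.000004768 W
  P_R16 = (0.1253 - 0.04824)²/43 = 0.0001381 W
  P_R17 = (0.05815 - 0)²/39 = 0.0000867 W
P_total = P_R1 + P_R2 + P_R3 + P_R4 + P_R5 + P_R6 + P_R7 + P_R8 + P_R9 + P_R10 + P_R11 + P_R12 + P_R13 + P_R14 + P_R15 + P_R16 + P_R17 = 0.04056 W

Final answer: 0.04056 W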